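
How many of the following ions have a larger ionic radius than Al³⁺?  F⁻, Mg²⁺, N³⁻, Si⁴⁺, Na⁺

Each ion has 10 electrons. The ranking follows nuclear charge in reverse — greater Z gives a smaller radius. Si⁴⁺ (Z=14), Al³⁺ (Z=13), Mg²⁺ (Z=12), Na⁺ (Z=11), F⁻ (Z=9), N³⁻ (Z=7).
Ordering all of them (including Al³⁺) by radius gives Si⁴⁺ < Al³⁺ < Mg²⁺ < Na⁺ < F⁻ < N³⁻. Count: 4.

4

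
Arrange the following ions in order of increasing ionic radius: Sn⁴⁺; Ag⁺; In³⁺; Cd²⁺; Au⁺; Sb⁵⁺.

Sb⁵⁺ < Sn⁴⁺ < In³⁺ < Cd²⁺ < Ag⁺ < Au⁺

Work out protons and electrons: Sb⁵⁺: 46 e⁻, Z=51, Sn⁴⁺: 46 e⁻, Z=50, In³⁺: 46 e⁻, Z=49, Cd²⁺: 46 e⁻, Z=48, Ag⁺: 46 e⁻, Z=47, Au⁺: 78 e⁻, Z=79. Sb⁵⁺ < Sn⁴⁺ (both 46 e⁻, Z=51>50); Sn⁴⁺ < In³⁺ (isoelectronic, higher Z=50 is smaller); In³⁺ < Cd²⁺ (both 46 e⁻, Z=49>48); Cd²⁺ < Ag⁺ (both 46 e⁻, Z=48>47); Ag⁺ < Au⁺ (same group, 1 shell fewer).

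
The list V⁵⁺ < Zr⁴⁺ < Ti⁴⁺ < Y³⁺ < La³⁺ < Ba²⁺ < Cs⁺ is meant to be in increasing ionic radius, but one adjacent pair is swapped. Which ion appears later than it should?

Ti⁴⁺

The pair Zr⁴⁺, Ti⁴⁺ is the wrong way round — both in group 4 with the same charge; Ti⁴⁺ (period 4) has the smaller radius. All other adjacent pairs agree with periodic trends, so Ti⁴⁺ is the misplaced ion.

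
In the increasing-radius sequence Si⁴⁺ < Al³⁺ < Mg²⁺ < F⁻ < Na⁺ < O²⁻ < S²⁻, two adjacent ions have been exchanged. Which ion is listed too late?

Scanning neighbour by neighbour, only F⁻/Na⁺ violates a trend: Na⁺ and F⁻ share 10 electrons; the higher nuclear charge on Na (Z=11) contracts it more, so Na⁺ < F⁻. That makes Na⁺ the one sitting a position late relative to where it belongs.

Na⁺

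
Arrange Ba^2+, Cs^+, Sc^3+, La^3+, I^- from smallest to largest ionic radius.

Sc^3+ < La^3+ < Ba^2+ < Cs^+ < I^-

Sc^3+: 18 e⁻, Z=21, La^3+: 54 e⁻, Z=57, Ba^2+: 54 e⁻, Z=56, Cs^+: 54 e⁻, Z=55, I^-: 54 e⁻, Z=53. Sc^3+ < La^3+ (same group, 2 shells fewer); La^3+ < Ba^2+ (both 54 e⁻, Z=57>56); Ba^2+ < Cs^+ (both 54 e⁻, Z=56>55); Cs^+ < I^- (both 54 e⁻, Z=55>53).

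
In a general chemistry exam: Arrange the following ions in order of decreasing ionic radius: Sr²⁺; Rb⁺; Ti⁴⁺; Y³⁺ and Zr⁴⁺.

Rb⁺ > Sr²⁺ > Y³⁺ > Zr⁴⁺ > Ti⁴⁺

Ti⁴⁺ (Z=22, 18 e⁻), Zr⁴⁺ (Z=40, 36 e⁻), Y³⁺ (Z=39, 36 e⁻), Sr²⁺ (Z=38, 36 e⁻), Rb⁺ (Z=37, 36 e⁻). Ti⁴⁺ < Zr⁴⁺ (same group, 1 shell fewer); Zr⁴⁺ < Y³⁺ (isoelectronic, higher Z=40 is smaller); Y³⁺ < Sr²⁺ (both 36 e⁻, Z=39>38); Sr²⁺ < Rb⁺ (both 36 e⁻, Z=38>37).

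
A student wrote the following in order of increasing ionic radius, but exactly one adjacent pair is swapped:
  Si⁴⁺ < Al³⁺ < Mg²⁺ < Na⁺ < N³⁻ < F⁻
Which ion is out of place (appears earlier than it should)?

Scanning neighbour by neighbour, only N³⁻/F⁻ violates a trend: both have 10 electrons but Z(F)=9 > Z(N)=7, so F⁻ should be the smaller of the two. That makes N³⁻ the one sitting a position early relative to where it belongs.

N³⁻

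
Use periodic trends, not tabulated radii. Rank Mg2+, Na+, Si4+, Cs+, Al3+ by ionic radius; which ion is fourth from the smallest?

Work out protons and electrons: Si4+ has 10 e⁻ (Z=14), Al3+ has 10 e⁻ (Z=13), Mg2+ has 10 e⁻ (Z=12), Na+ has 10 e⁻ (Z=11), Cs+ has 54 e⁻ (Z=55). Si4+ < Al3+ (both 10 e⁻, Z=14>13); Al3+ < Mg2+ (isoelectronic, higher Z=13 is smaller); Mg2+ < Na+ (isoelectronic, higher Z=12 is smaller); Na+ < Cs+ (same group, 3 shells fewer).
So the order is Si4+ < Al3+ < Mg2+ < Na+ < Cs+; the 4th-smallest ion is Na+.

Na+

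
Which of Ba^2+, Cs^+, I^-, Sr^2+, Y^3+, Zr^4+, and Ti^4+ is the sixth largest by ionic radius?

Zr^4+

Tabulating Z and e⁻: Ti^4+ (Z=22, 18 e⁻), Zr^4+ (Z=40, 36 e⁻), Y^3+ (Z=39, 36 e⁻), Sr^2+ (Z=38, 36 e⁻), Ba^2+ (Z=56, 54 e⁻), Cs^+ (Z=55, 54 e⁻), I^- (Z=53, 54 e⁻). Ti^4+ < Zr^4+ (same group, 1 shell fewer); Zr^4+ < Y^3+ (isoelectronic, higher Z=40 is smaller); Y^3+ < Sr^2+ (isoelectronic, higher Z=39 is smaller); Sr^2+ < Ba^2+ (same group, 1 shell fewer); Ba^2+ < Cs^+ (both 54 e⁻, Z=56>55); Cs^+ < I^- (both 54 e⁻, Z=55>53).
Ordering: Ti^4+ < Zr^4+ < Y^3+ < Sr^2+ < Ba^2+ < Cs^+ < I^-. The sixth largest is Zr^4+.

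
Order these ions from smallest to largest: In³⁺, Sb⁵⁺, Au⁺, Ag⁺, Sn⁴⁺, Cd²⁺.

Sb⁵⁺: 46 e⁻, Z=51, Sn⁴⁺: 46 e⁻, Z=50, In³⁺: 46 e⁻, Z=49, Cd²⁺: 46 e⁻, Z=48, Ag⁺: 46 e⁻, Z=47, Au⁺: 78 e⁻, Z=79. Sb⁵⁺ < Sn⁴⁺ (both 46 e⁻, Z=51>50); Sn⁴⁺ < In³⁺ (isoelectronic, higher Z=50 is smaller); In³⁺ < Cd²⁺ (isoelectronic, higher Z=49 is smaller); Cd²⁺ < Ag⁺ (isoelectronic, higher Z=48 is smaller); Ag⁺ < Au⁺ (same group, 1 shell fewer).

Sb⁵⁺ < Sn⁴⁺ < In³⁺ < Cd²⁺ < Ag⁺ < Au⁺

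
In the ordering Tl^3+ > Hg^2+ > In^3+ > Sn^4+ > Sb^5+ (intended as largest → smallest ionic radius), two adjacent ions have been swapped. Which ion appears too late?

Hg^2+

Compare adjacent ions: Tl^3+ and Hg^2+ share 78 electrons; the higher nuclear charge on Tl (Z=81) contracts it more, so Tl^3+ < Hg^2+ — yet in this decreasing list Tl^3+ sits before Hg^2+. Nothing else is reversed, so Hg^2+ should move one place to the left.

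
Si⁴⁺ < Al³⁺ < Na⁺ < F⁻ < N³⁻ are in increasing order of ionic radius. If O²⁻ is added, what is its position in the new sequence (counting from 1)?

5

These species are isoelectronic with 10 electrons. The only difference is the number of protons: Si⁴⁺ (Z=14), Al³⁺ (Z=13), Na⁺ (Z=11), F⁻ (Z=9), O²⁻ (Z=8), N³⁻ (Z=7). The strongest nuclear pull (Si⁴⁺) gives the smallest ion.
The complete sequence is Si⁴⁺ < Al³⁺ < Na⁺ < F⁻ < O²⁻ < N³⁻. O²⁻ sits at position 5.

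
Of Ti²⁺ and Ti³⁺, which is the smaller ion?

Ti³⁺

Same element, different charge: the more highly charged cation has fewer electrons and a greater effective nuclear charge per electron, making Ti³⁺ the smallest.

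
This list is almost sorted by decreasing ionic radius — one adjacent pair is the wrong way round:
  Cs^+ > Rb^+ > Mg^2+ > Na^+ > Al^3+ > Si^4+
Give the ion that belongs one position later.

The pair Mg^2+, Na^+ is the wrong way round — both have 10 electrons but Z(Mg)=12 > Z(Na)=11, so Mg^2+ should be the smaller of the two. All other adjacent pairs agree with periodic trends, so Mg^2+ is the misplaced ion.

Mg^2+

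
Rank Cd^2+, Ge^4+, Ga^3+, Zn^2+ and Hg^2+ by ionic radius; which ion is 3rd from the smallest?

Zn^2+

Tabulating Z and e⁻: Ge^4+ has 28 e⁻ (Z=32), Ga^3+ has 28 e⁻ (Z=31), Zn^2+ has 28 e⁻ (Z=30), Cd^2+ has 46 e⁻ (Z=48), Hg^2+ has 78 e⁻ (Z=80). Ge^4+ < Ga^3+ (isoelectronic, higher Z=32 is smaller); Ga^3+ < Zn^2+ (isoelectronic, higher Z=31 is smaller); Zn^2+ < Cd^2+ (same group, 1 shell fewer); Cd^2+ < Hg^2+ (same group, period 5 vs 6).
That gives Ge^4+ < Ga^3+ < Zn^2+ < Cd^2+ < Hg^2+. From the smallest end, number 3 is Zn^2+.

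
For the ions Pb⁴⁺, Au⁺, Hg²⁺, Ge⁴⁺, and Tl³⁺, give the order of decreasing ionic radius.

Electron counts and nuclear charges: Ge⁴⁺: 28 e⁻, Z=32, Pb⁴⁺: 78 e⁻, Z=82, Tl³⁺: 78 e⁻, Z=81, Hg²⁺: 78 e⁻, Z=80, Au⁺: 78 e⁻, Z=79. Ge⁴⁺ < Pb⁴⁺ (same group, period 4 vs 6); Pb⁴⁺ < Tl³⁺ (isoelectronic, higher Z=82 is smaller); Tl³⁺ < Hg²⁺ (both 78 e⁻, Z=81>80); Hg²⁺ < Au⁺ (isoelectronic, higher Z=80 is smaller).

Au⁺ > Hg²⁺ > Tl³⁺ > Pb⁴⁺ > Ge⁴⁺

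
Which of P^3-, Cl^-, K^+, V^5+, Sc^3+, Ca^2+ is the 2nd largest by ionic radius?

All of these have 18 electrons (isoelectronic). With the same electron cloud, the ion with the most protons pulls it in tightest. Nuclear charges: V^5+ (Z=23), Sc^3+ (Z=21), Ca^2+ (Z=20), K^+ (Z=19), Cl^- (Z=17), P^3- (Z=15). Highest Z is smallest.
Full ascending order: V^5+ < Sc^3+ < Ca^2+ < K^+ < Cl^- < P^3-. Counting from the largest, position 2 is Cl^-.

Cl^-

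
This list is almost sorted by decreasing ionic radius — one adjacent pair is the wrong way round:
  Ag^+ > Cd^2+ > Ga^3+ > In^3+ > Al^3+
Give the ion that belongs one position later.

Check each adjacent pair. Ga^3+ and In^3+ are reversed: both in group 13 with the same charge; Ga^3+ (period 4) has the smaller radius. No other neighbouring pair contradicts the periodic trends, so Ga^3+ is the ion listed too early.

Ga^3+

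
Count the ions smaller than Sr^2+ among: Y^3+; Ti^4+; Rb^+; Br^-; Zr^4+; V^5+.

4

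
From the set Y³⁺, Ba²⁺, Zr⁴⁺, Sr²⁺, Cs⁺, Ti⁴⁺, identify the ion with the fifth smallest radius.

Ba²⁺

Ti⁴⁺: 18 e⁻, Z=22, Zr⁴⁺: 36 e⁻, Z=40, Y³⁺: 36 e⁻, Z=39, Sr²⁺: 36 e⁻, Z=38, Ba²⁺: 54 e⁻, Z=56, Cs⁺: 54 e⁻, Z=55. Ti⁴⁺ < Zr⁴⁺ (same group, period 4 vs 5); Zr⁴⁺ < Y³⁺ (isoelectronic, higher Z=40 is smaller); Y³⁺ < Sr²⁺ (isoelectronic, higher Z=39 is smaller); Sr²⁺ < Ba²⁺ (same group, 1 shell fewer); Ba²⁺ < Cs⁺ (both 54 e⁻, Z=56>55).
So the order is Ti⁴⁺ < Zr⁴⁺ < Y³⁺ < Sr²⁺ < Ba²⁺ < Cs⁺; the 5th-smallest ion is Ba²⁺.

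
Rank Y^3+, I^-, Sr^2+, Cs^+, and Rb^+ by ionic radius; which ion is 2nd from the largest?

Cs^+

Y^3+ (Z=39, 36 e⁻), Sr^2+ (Z=38, 36 e⁻), Rb^+ (Z=37, 36 e⁻), Cs^+ (Z=55, 54 e⁻), I^- (Z=53, 54 e⁻). Y^3+ < Sr^2+ (both 36 e⁻, Z=39>38); Sr^2+ < Rb^+ (both 36 e⁻, Z=38>37); Rb^+ < Cs^+ (same group, period 5 vs 6); Cs^+ < I^- (both 54 e⁻, Z=55>53).
Full ascending order: Y^3+ < Sr^2+ < Rb^+ < Cs^+ < I^-. Counting from the largest, position 2 is Cs^+.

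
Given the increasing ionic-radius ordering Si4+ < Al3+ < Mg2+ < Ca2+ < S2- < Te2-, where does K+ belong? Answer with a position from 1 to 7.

5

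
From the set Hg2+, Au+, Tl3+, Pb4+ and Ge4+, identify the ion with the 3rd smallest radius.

Tl3+

Work out protons and electrons: Ge4+ (Z=32, 28 e⁻), Pb4+ (Z=82, 78 e⁻), Tl3+ (Z=81, 78 e⁻), Hg2+ (Z=80, 78 e⁻), Au+ (Z=79, 78 e⁻). Ge4+ < Pb4+ (same group, 2 shells fewer); Pb4+ < Tl3+ (isoelectronic, higher Z=82 is smaller); Tl3+ < Hg2+ (isoelectronic, higher Z=81 is smaller); Hg2+ < Au+ (isoelectronic, higher Z=80 is smaller).
Full ascending order: Ge4+ < Pb4+ < Tl3+ < Hg2+ < Au+. Counting from the smallest, position 3 is Tl3+.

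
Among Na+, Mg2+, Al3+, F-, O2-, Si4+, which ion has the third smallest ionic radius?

Mg2+

Isoelectronic series (10 e⁻ each). Size is set by nuclear charge: more protons means a smaller ion. Si4+ (Z=14), Al3+ (Z=13), Mg2+ (Z=12), Na+ (Z=11), F- (Z=9), O2- (Z=8).
Ordering: Si4+ < Al3+ < Mg2+ < Na+ < F- < O2-. The third smallest is Mg2+.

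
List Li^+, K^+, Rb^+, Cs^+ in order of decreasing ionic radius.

All are in the same group with charge +1. Radius grows down the group as n (the outermost shell) increases.

Cs^+ > Rb^+ > K^+ > Li^+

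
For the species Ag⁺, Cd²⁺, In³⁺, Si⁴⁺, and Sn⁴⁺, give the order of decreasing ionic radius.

Si⁴⁺: 10 e⁻, Z=14, Sn⁴⁺: 46 e⁻, Z=50, In³⁺: 46 e⁻, Z=49, Cd²⁺: 46 e⁻, Z=48, Ag⁺: 46 e⁻, Z=47. Si⁴⁺ < Sn⁴⁺ (same group, period 3 vs 5); Sn⁴⁺ < In³⁺ (isoelectronic, higher Z=50 is smaller); In³⁺ < Cd²⁺ (isoelectronic, higher Z=49 is smaller); Cd²⁺ < Ag⁺ (both 46 e⁻, Z=48>47).

Ag⁺ > Cd²⁺ > In³⁺ > Sn⁴⁺ > Si⁴⁺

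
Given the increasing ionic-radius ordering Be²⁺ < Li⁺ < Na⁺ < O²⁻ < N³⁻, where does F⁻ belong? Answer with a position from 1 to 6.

Be²⁺ has 2 e⁻ (Z=4), Li⁺ has 2 e⁻ (Z=3), Na⁺ has 10 e⁻ (Z=11), F⁻ has 10 e⁻ (Z=9), O²⁻ has 10 e⁻ (Z=8), N³⁻ has 10 e⁻ (Z=7). Be²⁺ < Li⁺ (both 2 e⁻, Z=4>3); Li⁺ < Na⁺ (same group, 1 shell fewer); Na⁺ < F⁻ (isoelectronic, higher Z=11 is smaller); F⁻ < O²⁻ (isoelectronic, higher Z=9 is smaller); O²⁻ < N³⁻ (isoelectronic, higher Z=8 is smaller).
The complete sequence is Be²⁺ < Li⁺ < Na⁺ < F⁻ < O²⁻ < N³⁻. F⁻ sits at position 4.

4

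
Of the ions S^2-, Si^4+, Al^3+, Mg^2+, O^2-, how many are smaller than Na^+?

3

Si^4+: 10 e⁻, Z=14, Al^3+: 10 e⁻, Z=13, Mg^2+: 10 e⁻, Z=12, Na^+: 10 e⁻, Z=11, O^2-: 10 e⁻, Z=8, S^2-: 18 e⁻, Z=16. Si^4+ < Al^3+ (isoelectronic, higher Z=14 is smaller); Al^3+ < Mg^2+ (isoelectronic, higher Z=13 is smaller); Mg^2+ < Na^+ (isoelectronic, higher Z=12 is smaller); Na^+ < O^2- (both 10 e⁻, Z=11>8); O^2- < S^2- (same group, 1 shell fewer).
Ordering all of them (including Na^+) by radius gives Si^4+ < Al^3+ < Mg^2+ < Na^+ < O^2- < S^2-. That's 3.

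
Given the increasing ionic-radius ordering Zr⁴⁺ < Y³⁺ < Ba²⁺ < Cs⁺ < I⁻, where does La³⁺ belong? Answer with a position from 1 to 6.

3

Electron counts and nuclear charges: Zr⁴⁺ has 36 e⁻ (Z=40), Y³⁺ has 36 e⁻ (Z=39), La³⁺ has 54 e⁻ (Z=57), Ba²⁺ has 54 e⁻ (Z=56), Cs⁺ has 54 e⁻ (Z=55), I⁻ has 54 e⁻ (Z=53). Zr⁴⁺ < Y³⁺ (both 36 e⁻, Z=40>39); Y³⁺ < La³⁺ (same group, period 5 vs 6); La³⁺ < Ba²⁺ (isoelectronic, higher Z=57 is smaller); Ba²⁺ < Cs⁺ (isoelectronic, higher Z=56 is smaller); Cs⁺ < I⁻ (isoelectronic, higher Z=55 is smaller).
Merged order: Zr⁴⁺ < Y³⁺ < La³⁺ < Ba²⁺ < Cs⁺ < I⁻ — La³⁺ is number 3.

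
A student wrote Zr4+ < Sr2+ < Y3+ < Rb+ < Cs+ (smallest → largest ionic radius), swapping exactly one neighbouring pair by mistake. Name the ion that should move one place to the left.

The pair Sr2+, Y3+ is the wrong way round — they are isoelectronic (36 e⁻) and Y has more protons than Sr (39 vs 38), making Y3+ smaller. All other adjacent pairs agree with periodic trends, so Y3+ is the misplaced ion.

Y3+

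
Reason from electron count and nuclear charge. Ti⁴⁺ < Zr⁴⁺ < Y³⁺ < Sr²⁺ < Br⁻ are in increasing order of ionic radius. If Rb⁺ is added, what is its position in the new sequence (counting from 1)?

Work out protons and electrons: Ti⁴⁺ has 18 e⁻ (Z=22), Zr⁴⁺ has 36 e⁻ (Z=40), Y³⁺ has 36 e⁻ (Z=39), Sr²⁺ has 36 e⁻ (Z=38), Rb⁺ has 36 e⁻ (Z=37), Br⁻ has 36 e⁻ (Z=35). Ti⁴⁺ < Zr⁴⁺ (same group, period 4 vs 5); Zr⁴⁺ < Y³⁺ (isoelectronic, higher Z=40 is smaller); Y³⁺ < Sr²⁺ (isoelectronic, higher Z=39 is smaller); Sr²⁺ < Rb⁺ (isoelectronic, higher Z=38 is smaller); Rb⁺ < Br⁻ (both 36 e⁻, Z=37>35).
The complete sequence is Ti⁴⁺ < Zr⁴⁺ < Y³⁺ < Sr²⁺ < Rb⁺ < Br⁻. Rb⁺ sits at position 5.

5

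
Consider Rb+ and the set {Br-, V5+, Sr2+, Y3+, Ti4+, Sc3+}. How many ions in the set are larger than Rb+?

First list Z and electron count for each: V5+ has 18 e⁻ (Z=23), Ti4+ has 18 e⁻ (Z=22), Sc3+ has 18 e⁻ (Z=21), Y3+ has 36 e⁻ (Z=39), Sr2+ has 36 e⁻ (Z=38), Rb+ has 36 e⁻ (Z=37), Br- has 36 e⁻ (Z=35). V5+ < Ti4+ (isoelectronic, higher Z=23 is smaller); Ti4+ < Sc3+ (isoelectronic, higher Z=22 is smaller); Sc3+ < Y3+ (same group, period 4 vs 5); Y3+ < Sr2+ (both 36 e⁻, Z=39>38); Sr2+ < Rb+ (both 36 e⁻, Z=38>37); Rb+ < Br- (both 36 e⁻, Z=37>35).
Ordering all of them (including Rb+) by radius gives V5+ < Ti4+ < Sc3+ < Y3+ < Sr2+ < Rb+ < Br-. That's 1.

1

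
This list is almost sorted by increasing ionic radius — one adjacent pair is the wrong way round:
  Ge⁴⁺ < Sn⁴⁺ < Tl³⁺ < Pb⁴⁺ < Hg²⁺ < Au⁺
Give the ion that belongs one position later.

Tl³⁺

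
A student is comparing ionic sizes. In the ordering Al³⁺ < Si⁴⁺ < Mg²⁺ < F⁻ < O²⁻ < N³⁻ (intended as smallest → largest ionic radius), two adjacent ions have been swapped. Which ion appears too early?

The pair Al³⁺, Si⁴⁺ is the wrong way round — both have 10 electrons but Z(Si)=14 > Z(Al)=13, so Si⁴⁺ should be the smaller of the two. All other adjacent pairs agree with periodic trends, so Al³⁺ is the misplaced ion.

Al³⁺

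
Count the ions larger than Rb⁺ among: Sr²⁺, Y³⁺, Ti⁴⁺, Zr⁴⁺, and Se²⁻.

Electron counts and nuclear charges: Ti⁴⁺: 18 e⁻, Z=22, Zr⁴⁺: 36 e⁻, Z=40, Y³⁺: 36 e⁻, Z=39, Sr²⁺: 36 e⁻, Z=38, Rb⁺: 36 e⁻, Z=37, Se²⁻: 36 e⁻, Z=34. Ti⁴⁺ < Zr⁴⁺ (same group, 1 shell fewer); Zr⁴⁺ < Y³⁺ (both 36 e⁻, Z=40>39); Y³⁺ < Sr²⁺ (both 36 e⁻, Z=39>38); Sr²⁺ < Rb⁺ (isoelectronic, higher Z=38 is smaller); Rb⁺ < Se²⁻ (both 36 e⁻, Z=37>34).
Ordering all of them (including Rb⁺) by radius gives Ti⁴⁺ < Zr⁴⁺ < Y³⁺ < Sr²⁺ < Rb⁺ < Se²⁻. That's 1.

1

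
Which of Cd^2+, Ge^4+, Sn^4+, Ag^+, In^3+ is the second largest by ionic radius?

First list Z and electron count for each: Ge^4+: 28 e⁻, Z=32, Sn^4+: 46 e⁻, Z=50, In^3+: 46 e⁻, Z=49, Cd^2+: 46 e⁻, Z=48, Ag^+: 46 e⁻, Z=47. Ge^4+ < Sn^4+ (same group, period 4 vs 5); Sn^4+ < In^3+ (isoelectronic, higher Z=50 is smaller); In^3+ < Cd^2+ (isoelectronic, higher Z=49 is smaller); Cd^2+ < Ag^+ (both 46 e⁻, Z=48>47).
So the order is Ge^4+ < Sn^4+ < In^3+ < Cd^2+ < Ag^+; the 2nd-largest ion is Cd^2+.

Cd^2+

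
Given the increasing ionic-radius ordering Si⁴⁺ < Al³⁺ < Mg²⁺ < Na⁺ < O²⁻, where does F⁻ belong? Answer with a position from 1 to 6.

5

All of these have 10 electrons (isoelectronic). With the same electron cloud, the ion with the most protons pulls it in tightest. Nuclear charges: Si⁴⁺ (Z=14), Al³⁺ (Z=13), Mg²⁺ (Z=12), Na⁺ (Z=11), F⁻ (Z=9), O²⁻ (Z=8). Highest Z is smallest.
Merged order: Si⁴⁺ < Al³⁺ < Mg²⁺ < Na⁺ < F⁻ < O²⁻ — F⁻ is number 5.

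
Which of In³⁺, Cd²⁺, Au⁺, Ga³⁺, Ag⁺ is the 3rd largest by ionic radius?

Cd²⁺

Electron counts and nuclear charges: Ga³⁺ has 28 e⁻ (Z=31), In³⁺ has 46 e⁻ (Z=49), Cd²⁺ has 46 e⁻ (Z=48), Ag⁺ has 46 e⁻ (Z=47), Au⁺ has 78 e⁻ (Z=79). Ga³⁺ < In³⁺ (same group, period 4 vs 5); In³⁺ < Cd²⁺ (both 46 e⁻, Z=49>48); Cd²⁺ < Ag⁺ (both 46 e⁻, Z=48>47); Ag⁺ < Au⁺ (same group, period 5 vs 6).
Ordering: Ga³⁺ < In³⁺ < Cd²⁺ < Ag⁺ < Au⁺. The 3rd largest is Cd²⁺.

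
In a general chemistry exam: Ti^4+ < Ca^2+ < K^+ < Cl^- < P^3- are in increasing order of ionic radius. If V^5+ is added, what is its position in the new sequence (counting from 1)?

1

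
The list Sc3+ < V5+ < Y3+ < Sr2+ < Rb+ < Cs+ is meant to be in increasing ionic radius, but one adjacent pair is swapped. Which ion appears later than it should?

Check each adjacent pair. Sc3+ and V5+ are reversed: both have 18 electrons but Z(V)=23 > Z(Sc)=21, so V5+ should be the smaller of the two. No other neighbouring pair contradicts the periodic trends, so V5+ is the ion listed too late.

V5+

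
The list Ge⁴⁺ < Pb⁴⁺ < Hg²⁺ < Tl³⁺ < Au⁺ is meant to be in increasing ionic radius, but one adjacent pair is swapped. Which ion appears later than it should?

Compare adjacent ions: Tl³⁺ and Hg²⁺ share 78 electrons; the higher nuclear charge on Tl (Z=81) contracts it more, so Tl³⁺ < Hg²⁺ — yet in this increasing list Hg²⁺ sits before Tl³⁺. Nothing else is reversed, so Tl³⁺ should move one place to the left.

Tl³⁺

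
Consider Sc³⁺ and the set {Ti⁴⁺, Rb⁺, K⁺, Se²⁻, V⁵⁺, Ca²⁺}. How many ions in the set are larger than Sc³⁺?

4

Work out protons and electrons: V⁵⁺ has 18 e⁻ (Z=23), Ti⁴⁺ has 18 e⁻ (Z=22), Sc³⁺ has 18 e⁻ (Z=21), Ca²⁺ has 18 e⁻ (Z=20), K⁺ has 18 e⁻ (Z=19), Rb⁺ has 36 e⁻ (Z=37), Se²⁻ has 36 e⁻ (Z=34). V⁵⁺ < Ti⁴⁺ (both 18 e⁻, Z=23>22); Ti⁴⁺ < Sc³⁺ (both 18 e⁻, Z=22>21); Sc³⁺ < Ca²⁺ (both 18 e⁻, Z=21>20); Ca²⁺ < K⁺ (both 18 e⁻, Z=20>19); K⁺ < Rb⁺ (same group, period 4 vs 5); Rb⁺ < Se²⁻ (both 36 e⁻, Z=37>34).
Overall: V⁵⁺ < Ti⁴⁺ < Sc³⁺ < Ca²⁺ < K⁺ < Rb⁺ < Se²⁻. Sc³⁺ has 2 below it and 4 above. That's 4.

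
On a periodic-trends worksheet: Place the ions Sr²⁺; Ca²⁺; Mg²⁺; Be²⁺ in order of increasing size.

Be²⁺ < Mg²⁺ < Ca²⁺ < Sr²⁺

Same group, same charge. Going down the group adds an extra shell of electrons, so the ion gets larger: Be²⁺ is highest in the group and smallest.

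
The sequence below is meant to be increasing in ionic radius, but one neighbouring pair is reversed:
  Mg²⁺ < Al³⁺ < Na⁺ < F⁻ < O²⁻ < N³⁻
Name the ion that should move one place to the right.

Scanning neighbour by neighbour, only Mg²⁺/Al³⁺ violates a trend: both have 10 electrons but Z(Al)=13 > Z(Mg)=12, so Al³⁺ should be the smaller of the two. That makes Mg²⁺ the one sitting a position early relative to where it belongs.

Mg²⁺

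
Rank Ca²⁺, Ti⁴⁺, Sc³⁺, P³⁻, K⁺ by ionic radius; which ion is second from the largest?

Isoelectronic series (18 e⁻ each). Size is set by nuclear charge: more protons means a smaller ion. Ti⁴⁺ (Z=22), Sc³⁺ (Z=21), Ca²⁺ (Z=20), K⁺ (Z=19), P³⁻ (Z=15).
Ordering: Ti⁴⁺ < Sc³⁺ < Ca²⁺ < K⁺ < P³⁻. The second largest is K⁺.

K⁺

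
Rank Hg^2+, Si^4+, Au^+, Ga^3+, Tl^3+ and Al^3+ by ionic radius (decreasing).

Au^+ > Hg^2+ > Tl^3+ > Ga^3+ > Al^3+ > Si^4+

Work out protons and electrons: Si^4+ has 10 e⁻ (Z=14), Al^3+ has 10 e⁻ (Z=13), Ga^3+ has 28 e⁻ (Z=31), Tl^3+ has 78 e⁻ (Z=81), Hg^2+ has 78 e⁻ (Z=80), Au^+ has 78 e⁻ (Z=79). Si^4+ < Al^3+ (both 10 e⁻, Z=14>13); Al^3+ < Ga^3+ (same group, period 3 vs 4); Ga^3+ < Tl^3+ (same group, period 4 vs 6); Tl^3+ < Hg^2+ (isoelectronic, higher Z=81 is smaller); Hg^2+ < Au^+ (isoelectronic, higher Z=80 is smaller).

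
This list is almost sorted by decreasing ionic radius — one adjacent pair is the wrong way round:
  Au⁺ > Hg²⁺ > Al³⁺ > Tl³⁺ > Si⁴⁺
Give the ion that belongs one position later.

Al³⁺

The pair Al³⁺, Tl³⁺ is the wrong way round — both in group 13 with the same charge; Al³⁺ (period 3) has the smaller radius. All other adjacent pairs agree with periodic trends, so Al³⁺ is the misplaced ion.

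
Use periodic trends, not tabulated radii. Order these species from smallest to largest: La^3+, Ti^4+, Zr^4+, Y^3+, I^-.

Ti^4+ < Zr^4+ < Y^3+ < La^3+ < I^-

Work out protons and electrons: Ti^4+: 18 e⁻, Z=22, Zr^4+: 36 e⁻, Z=40, Y^3+: 36 e⁻, Z=39, La^3+: 54 e⁻, Z=57, I^-: 54 e⁻, Z=53. Ti^4+ < Zr^4+ (same group, 1 shell fewer); Zr^4+ < Y^3+ (both 36 e⁻, Z=40>39); Y^3+ < La^3+ (same group, 1 shell fewer); La^3+ < I^- (isoelectronic, higher Z=57 is smaller).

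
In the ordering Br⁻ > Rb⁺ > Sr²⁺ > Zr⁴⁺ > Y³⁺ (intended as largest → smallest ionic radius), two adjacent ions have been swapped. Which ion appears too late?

Y³⁺

Check each adjacent pair. Zr⁴⁺ and Y³⁺ are reversed: they are isoelectronic (36 e⁻) and Zr has more protons than Y (40 vs 39), making Zr⁴⁺ smaller. No other neighbouring pair contradicts the periodic trends, so Y³⁺ is the ion listed too late.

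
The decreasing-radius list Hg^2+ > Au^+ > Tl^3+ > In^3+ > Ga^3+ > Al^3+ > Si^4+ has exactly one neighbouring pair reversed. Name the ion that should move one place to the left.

Check each adjacent pair. Hg^2+ and Au^+ are reversed: Hg^2+ and Au^+ share 78 electrons; the higher nuclear charge on Hg (Z=80) contracts it more, so Hg^2+ < Au^+. No other neighbouring pair contradicts the periodic trends, so Au^+ is the ion listed too late.

Au^+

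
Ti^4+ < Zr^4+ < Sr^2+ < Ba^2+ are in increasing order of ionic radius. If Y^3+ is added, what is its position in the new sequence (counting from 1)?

3

First list Z and electron count for each: Ti^4+ has 18 e⁻ (Z=22), Zr^4+ has 36 e⁻ (Z=40), Y^3+ has 36 e⁻ (Z=39), Sr^2+ has 36 e⁻ (Z=38), Ba^2+ has 54 e⁻ (Z=56). Ti^4+ < Zr^4+ (same group, period 4 vs 5); Zr^4+ < Y^3+ (isoelectronic, higher Z=40 is smaller); Y^3+ < Sr^2+ (isoelectronic, higher Z=39 is smaller); Sr^2+ < Ba^2+ (same group, period 5 vs 6).
Merged order: Ti^4+ < Zr^4+ < Y^3+ < Sr^2+ < Ba^2+ — Y^3+ is number 3.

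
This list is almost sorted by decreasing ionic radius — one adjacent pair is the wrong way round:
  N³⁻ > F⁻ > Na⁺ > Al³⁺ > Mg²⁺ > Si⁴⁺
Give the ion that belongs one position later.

Al³⁺

The pair Al³⁺, Mg²⁺ is the wrong way round — Al³⁺ and Mg²⁺ share 10 electrons; the higher nuclear charge on Al (Z=13) contracts it more, so Al³⁺ < Mg²⁺. All other adjacent pairs agree with periodic trends, so Al³⁺ is the misplaced ion.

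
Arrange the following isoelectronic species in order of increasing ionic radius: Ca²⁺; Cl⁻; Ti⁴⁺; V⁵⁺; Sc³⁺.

Each ion has 18 electrons. The ranking follows nuclear charge in reverse — greater Z gives a smaller radius. V⁵⁺ (Z=23), Ti⁴⁺ (Z=22), Sc³⁺ (Z=21), Ca²⁺ (Z=20), Cl⁻ (Z=17).

V⁵⁺ < Ti⁴⁺ < Sc³⁺ < Ca²⁺ < Cl⁻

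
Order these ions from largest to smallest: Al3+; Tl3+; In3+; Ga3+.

Tl3+ > In3+ > Ga3+ > Al3+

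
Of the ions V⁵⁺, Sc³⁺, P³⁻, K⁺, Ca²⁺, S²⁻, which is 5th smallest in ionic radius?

S²⁻

Each ion has 18 electrons. The ranking follows nuclear charge in reverse — greater Z gives a smaller radius. V⁵⁺ (Z=23), Sc³⁺ (Z=21), Ca²⁺ (Z=20), K⁺ (Z=19), S²⁻ (Z=16), P³⁻ (Z=15).
That gives V⁵⁺ < Sc³⁺ < Ca²⁺ < K⁺ < S²⁻ < P³⁻. From the smallest end, number 5 is S²⁻.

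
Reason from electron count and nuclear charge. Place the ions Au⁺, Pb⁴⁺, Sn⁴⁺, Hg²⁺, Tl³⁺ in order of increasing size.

Sn⁴⁺ < Pb⁴⁺ < Tl³⁺ < Hg²⁺ < Au⁺

Tabulating Z and e⁻: Sn⁴⁺: 46 e⁻, Z=50, Pb⁴⁺: 78 e⁻, Z=82, Tl³⁺: 78 e⁻, Z=81, Hg²⁺: 78 e⁻, Z=80, Au⁺: 78 e⁻, Z=79. Sn⁴⁺ < Pb⁴⁺ (same group, period 5 vs 6); Pb⁴⁺ < Tl³⁺ (isoelectronic, higher Z=82 is smaller); Tl³⁺ < Hg²⁺ (both 78 e⁻, Z=81>80); Hg²⁺ < Au⁺ (isoelectronic, higher Z=80 is smaller).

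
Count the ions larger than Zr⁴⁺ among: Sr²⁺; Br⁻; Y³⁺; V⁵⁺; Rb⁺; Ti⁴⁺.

4

V⁵⁺ (Z=23, 18 e⁻), Ti⁴⁺ (Z=22, 18 e⁻), Zr⁴⁺ (Z=40, 36 e⁻), Y³⁺ (Z=39, 36 e⁻), Sr²⁺ (Z=38, 36 e⁻), Rb⁺ (Z=37, 36 e⁻), Br⁻ (Z=35, 36 e⁻). V⁵⁺ < Ti⁴⁺ (both 18 e⁻, Z=23>22); Ti⁴⁺ < Zr⁴⁺ (same group, 1 shell fewer); Zr⁴⁺ < Y³⁺ (both 36 e⁻, Z=40>39); Y³⁺ < Sr²⁺ (both 36 e⁻, Z=39>38); Sr²⁺ < Rb⁺ (isoelectronic, higher Z=38 is smaller); Rb⁺ < Br⁻ (both 36 e⁻, Z=37>35).
Placing each against Zr⁴⁺: smaller — V⁵⁺, Ti⁴⁺; larger — Y³⁺, Sr²⁺, Rb⁺, Br⁻. So 4 are larger.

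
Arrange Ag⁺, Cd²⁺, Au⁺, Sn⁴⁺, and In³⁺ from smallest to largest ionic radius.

Sn⁴⁺ (Z=50, 46 e⁻), In³⁺ (Z=49, 46 e⁻), Cd²⁺ (Z=48, 46 e⁻), Ag⁺ (Z=47, 46 e⁻), Au⁺ (Z=79, 78 e⁻). Sn⁴⁺ < In³⁺ (isoelectronic, higher Z=50 is smaller); In³⁺ < Cd²⁺ (isoelectronic, higher Z=49 is smaller); Cd²⁺ < Ag⁺ (both 46 e⁻, Z=48>47); Ag⁺ < Au⁺ (same group, 1 shell fewer).

Sn⁴⁺ < In³⁺ < Cd²⁺ < Ag⁺ < Au⁺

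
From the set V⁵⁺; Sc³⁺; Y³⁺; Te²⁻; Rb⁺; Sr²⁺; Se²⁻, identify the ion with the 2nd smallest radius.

Sc³⁺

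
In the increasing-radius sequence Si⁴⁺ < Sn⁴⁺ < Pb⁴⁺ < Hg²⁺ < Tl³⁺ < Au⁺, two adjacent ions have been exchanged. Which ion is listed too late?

Tl³⁺

Check each adjacent pair. Hg²⁺ and Tl³⁺ are reversed: both have 78 electrons but Z(Tl)=81 > Z(Hg)=80, so Tl³⁺ should be the smaller of the two. No other neighbouring pair contradicts the periodic trends, so Tl³⁺ is the ion listed too late.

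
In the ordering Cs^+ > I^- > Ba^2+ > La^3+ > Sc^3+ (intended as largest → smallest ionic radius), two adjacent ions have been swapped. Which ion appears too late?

I^-

Compare adjacent ions: both have 54 electrons but Z(Cs)=55 > Z(I)=53, so Cs^+ should be the smaller of the two — yet in this decreasing list Cs^+ sits before I^-. Nothing else is reversed, so I^- should move one place to the left.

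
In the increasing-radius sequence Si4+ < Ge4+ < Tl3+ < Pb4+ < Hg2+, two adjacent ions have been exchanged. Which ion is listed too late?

Scanning neighbour by neighbour, only Tl3+/Pb4+ violates a trend: they are isoelectronic (78 e⁻) and Pb has more protons than Tl (82 vs 81), making Pb4+ smaller. That makes Pb4+ the one sitting a position late relative to where it belongs.

Pb4+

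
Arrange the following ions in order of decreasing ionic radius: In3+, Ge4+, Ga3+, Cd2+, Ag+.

Ag+ > Cd2+ > In3+ > Ga3+ > Ge4+

Ge4+: 28 e⁻, Z=32, Ga3+: 28 e⁻, Z=31, In3+: 46 e⁻, Z=49, Cd2+: 46 e⁻, Z=48, Ag+: 46 e⁻, Z=47. Ge4+ < Ga3+ (isoelectronic, higher Z=32 is smaller); Ga3+ < In3+ (same group, period 4 vs 5); In3+ < Cd2+ (isoelectronic, higher Z=49 is smaller); Cd2+ < Ag+ (both 46 e⁻, Z=48>47).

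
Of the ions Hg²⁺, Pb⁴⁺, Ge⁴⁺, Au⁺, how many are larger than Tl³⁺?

2

Work out protons and electrons: Ge⁴⁺ has 28 e⁻ (Z=32), Pb⁴⁺ has 78 e⁻ (Z=82), Tl³⁺ has 78 e⁻ (Z=81), Hg²⁺ has 78 e⁻ (Z=80), Au⁺ has 78 e⁻ (Z=79). Ge⁴⁺ < Pb⁴⁺ (same group, period 4 vs 6); Pb⁴⁺ < Tl³⁺ (both 78 e⁻, Z=82>81); Tl³⁺ < Hg²⁺ (both 78 e⁻, Z=81>80); Hg²⁺ < Au⁺ (isoelectronic, higher Z=80 is smaller).
Placing each against Tl³⁺: smaller — Ge⁴⁺, Pb⁴⁺; larger — Hg²⁺, Au⁺. Count: 2.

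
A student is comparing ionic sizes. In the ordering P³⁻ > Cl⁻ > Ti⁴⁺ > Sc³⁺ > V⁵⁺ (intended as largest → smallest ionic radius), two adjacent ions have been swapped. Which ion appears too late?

Sc³⁺

Check each adjacent pair. Ti⁴⁺ and Sc³⁺ are reversed: Ti⁴⁺ and Sc³⁺ share 18 electrons; the higher nuclear charge on Ti (Z=22) contracts it more, so Ti⁴⁺ < Sc³⁺. No other neighbouring pair contradicts the periodic trends, so Sc³⁺ is the ion listed too late.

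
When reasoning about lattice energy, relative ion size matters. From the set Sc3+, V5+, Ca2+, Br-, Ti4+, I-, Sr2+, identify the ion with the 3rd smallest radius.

Sc3+

Tabulating Z and e⁻: V5+: 18 e⁻, Z=23, Ti4+: 18 e⁻, Z=22, Sc3+: 18 e⁻, Z=21, Ca2+: 18 e⁻, Z=20, Sr2+: 36 e⁻, Z=38, Br-: 36 e⁻, Z=35, I-: 54 e⁻, Z=53. V5+ < Ti4+ (both 18 e⁻, Z=23>22); Ti4+ < Sc3+ (both 18 e⁻, Z=22>21); Sc3+ < Ca2+ (both 18 e⁻, Z=21>20); Ca2+ < Sr2+ (same group, period 4 vs 5); Sr2+ < Br- (both 36 e⁻, Z=38>35); Br- < I- (same group, period 4 vs 5).
So the order is V5+ < Ti4+ < Sc3+ < Ca2+ < Sr2+ < Br- < I-; the 3rd-smallest ion is Sc3+.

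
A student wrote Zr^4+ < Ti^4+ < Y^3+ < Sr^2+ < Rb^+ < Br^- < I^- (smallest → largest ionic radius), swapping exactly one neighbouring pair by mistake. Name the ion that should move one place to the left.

Ti^4+

The pair Zr^4+, Ti^4+ is the wrong way round — same group and charge — period 4 sits above period 5, so Ti^4+ is smaller. All other adjacent pairs agree with periodic trends, so Ti^4+ is the misplaced ion.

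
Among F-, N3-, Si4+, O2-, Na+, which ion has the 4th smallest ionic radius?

Each ion has 10 electrons. The ranking follows nuclear charge in reverse — greater Z gives a smaller radius. Si4+ (Z=14), Na+ (Z=11), F- (Z=9), O2- (Z=8), N3- (Z=7).
So the order is Si4+ < Na+ < F- < O2- < N3-; the 4th-smallest ion is O2-.

O2-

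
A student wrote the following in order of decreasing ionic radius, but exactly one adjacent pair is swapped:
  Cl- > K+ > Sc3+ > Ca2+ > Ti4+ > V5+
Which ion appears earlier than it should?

Sc3+

Check each adjacent pair. Sc3+ and Ca2+ are reversed: Sc3+ and Ca2+ share 18 electrons; the higher nuclear charge on Sc (Z=21) contracts it more, so Sc3+ < Ca2+. No other neighbouring pair contradicts the periodic trends, so Sc3+ is the ion listed too early.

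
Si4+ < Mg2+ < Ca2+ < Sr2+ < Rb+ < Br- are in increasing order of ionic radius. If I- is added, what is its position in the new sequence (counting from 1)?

Tabulating Z and e⁻: Si4+ (Z=14, 10 e⁻), Mg2+ (Z=12, 10 e⁻), Ca2+ (Z=20, 18 e⁻), Sr2+ (Z=38, 36 e⁻), Rb+ (Z=37, 36 e⁻), Br- (Z=35, 36 e⁻), I- (Z=53, 54 e⁻). Si4+ < Mg2+ (isoelectronic, higher Z=14 is smaller); Mg2+ < Ca2+ (same group, 1 shell fewer); Ca2+ < Sr2+ (same group, period 4 vs 5); Sr2+ < Rb+ (isoelectronic, higher Z=38 is smaller); Rb+ < Br- (isoelectronic, higher Z=37 is smaller); Br- < I- (same group, 1 shell fewer).
Merged order: Si4+ < Mg2+ < Ca2+ < Sr2+ < Rb+ < Br- < I- — I- is number 7.

7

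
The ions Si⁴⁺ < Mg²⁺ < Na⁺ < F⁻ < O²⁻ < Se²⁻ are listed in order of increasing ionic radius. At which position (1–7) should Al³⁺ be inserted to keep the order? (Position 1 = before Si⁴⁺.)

Electron counts and nuclear charges: Si⁴⁺ has 10 e⁻ (Z=14), Al³⁺ has 10 e⁻ (Z=13), Mg²⁺ has 10 e⁻ (Z=12), Na⁺ has 10 e⁻ (Z=11), F⁻ has 10 e⁻ (Z=9), O²⁻ has 10 e⁻ (Z=8), Se²⁻ has 36 e⁻ (Z=34). Si⁴⁺ < Al³⁺ (both 10 e⁻, Z=14>13); Al³⁺ < Mg²⁺ (both 10 e⁻, Z=13>12); Mg²⁺ < Na⁺ (both 10 e⁻, Z=12>11); Na⁺ < F⁻ (isoelectronic, higher Z=11 is smaller); F⁻ < O²⁻ (isoelectronic, higher Z=9 is smaller); O²⁻ < Se²⁻ (same group, period 2 vs 4).
Putting Al³⁺ in gives Si⁴⁺ < Al³⁺ < Mg²⁺ < Na⁺ < F⁻ < O²⁻ < Se²⁻; it lands at slot 2.

2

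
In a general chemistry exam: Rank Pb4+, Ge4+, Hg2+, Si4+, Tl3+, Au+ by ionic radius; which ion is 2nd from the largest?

Hg2+

Work out protons and electrons: Si4+: 10 e⁻, Z=14, Ge4+: 28 e⁻, Z=32, Pb4+: 78 e⁻, Z=82, Tl3+: 78 e⁻, Z=81, Hg2+: 78 e⁻, Z=80, Au+: 78 e⁻, Z=79. Si4+ < Ge4+ (same group, period 3 vs 4); Ge4+ < Pb4+ (same group, 2 shells fewer); Pb4+ < Tl3+ (both 78 e⁻, Z=82>81); Tl3+ < Hg2+ (both 78 e⁻, Z=81>80); Hg2+ < Au+ (both 78 e⁻, Z=80>79).
That gives Si4+ < Ge4+ < Pb4+ < Tl3+ < Hg2+ < Au+. From the largest end, number 2 is Hg2+.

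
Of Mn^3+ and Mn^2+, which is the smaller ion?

For a single element, ionic radius drops as positive charge rises — Mn^3+ < Mn^2+.

Mn^3+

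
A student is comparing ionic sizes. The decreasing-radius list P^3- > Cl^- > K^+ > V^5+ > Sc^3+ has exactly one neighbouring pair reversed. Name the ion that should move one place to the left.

Sc^3+

Compare adjacent ions: both have 18 electrons but Z(V)=23 > Z(Sc)=21, so V^5+ should be the smaller of the two — yet in this decreasing list V^5+ sits before Sc^3+. Nothing else is reversed, so Sc^3+ should move one place to the left.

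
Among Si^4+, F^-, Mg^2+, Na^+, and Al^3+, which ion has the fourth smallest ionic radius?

Na^+

All of these have 10 electrons (isoelectronic). With the same electron cloud, the ion with the most protons pulls it in tightest. Nuclear charges: Si^4+ (Z=14), Al^3+ (Z=13), Mg^2+ (Z=12), Na^+ (Z=11), F^- (Z=9). Highest Z is smallest.
Ordering: Si^4+ < Al^3+ < Mg^2+ < Na^+ < F^-. The fourth smallest is Na^+.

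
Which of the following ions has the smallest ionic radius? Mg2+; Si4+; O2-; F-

Si4+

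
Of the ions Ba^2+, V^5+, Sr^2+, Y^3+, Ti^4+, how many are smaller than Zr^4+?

V^5+: 18 e⁻, Z=23, Ti^4+: 18 e⁻, Z=22, Zr^4+: 36 e⁻, Z=40, Y^3+: 36 e⁻, Z=39, Sr^2+: 36 e⁻, Z=38, Ba^2+: 54 e⁻, Z=56. V^5+ < Ti^4+ (isoelectronic, higher Z=23 is smaller); Ti^4+ < Zr^4+ (same group, 1 shell fewer); Zr^4+ < Y^3+ (both 36 e⁻, Z=40>39); Y^3+ < Sr^2+ (both 36 e⁻, Z=39>38); Sr^2+ < Ba^2+ (same group, 1 shell fewer).
Overall: V^5+ < Ti^4+ < Zr^4+ < Y^3+ < Sr^2+ < Ba^2+. Zr^4+ has 2 below it and 3 above. That's 2.

2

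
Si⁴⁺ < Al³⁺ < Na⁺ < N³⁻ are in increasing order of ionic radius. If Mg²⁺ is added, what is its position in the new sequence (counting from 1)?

3

Each ion has 10 electrons. The ranking follows nuclear charge in reverse — greater Z gives a smaller radius. Si⁴⁺ (Z=14), Al³⁺ (Z=13), Mg²⁺ (Z=12), Na⁺ (Z=11), N³⁻ (Z=7).
With Mg²⁺ included the full order is Si⁴⁺ < Al³⁺ < Mg²⁺ < Na⁺ < N³⁻, so it takes position 3.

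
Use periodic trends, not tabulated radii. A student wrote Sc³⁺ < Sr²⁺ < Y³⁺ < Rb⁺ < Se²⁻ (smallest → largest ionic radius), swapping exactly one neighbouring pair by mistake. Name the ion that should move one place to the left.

Y³⁺

Check each adjacent pair. Sr²⁺ and Y³⁺ are reversed: both have 36 electrons but Z(Y)=39 > Z(Sr)=38, so Y³⁺ should be the smaller of the two. No other neighbouring pair contradicts the periodic trends, so Y³⁺ is the ion listed too late.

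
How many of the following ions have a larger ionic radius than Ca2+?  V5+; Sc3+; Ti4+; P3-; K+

2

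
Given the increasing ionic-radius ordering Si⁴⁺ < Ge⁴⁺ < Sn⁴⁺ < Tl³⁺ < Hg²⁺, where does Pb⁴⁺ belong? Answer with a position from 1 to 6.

Tabulating Z and e⁻: Si⁴⁺ (Z=14, 10 e⁻), Ge⁴⁺ (Z=32, 28 e⁻), Sn⁴⁺ (Z=50, 46 e⁻), Pb⁴⁺ (Z=82, 78 e⁻), Tl³⁺ (Z=81, 78 e⁻), Hg²⁺ (Z=80, 78 e⁻). Si⁴⁺ < Ge⁴⁺ (same group, period 3 vs 4); Ge⁴⁺ < Sn⁴⁺ (same group, 1 shell fewer); Sn⁴⁺ < Pb⁴⁺ (same group, 1 shell fewer); Pb⁴⁺ < Tl³⁺ (isoelectronic, higher Z=82 is smaller); Tl³⁺ < Hg²⁺ (both 78 e⁻, Z=81>80).
Merged order: Si⁴⁺ < Ge⁴⁺ < Sn⁴⁺ < Pb⁴⁺ < Tl³⁺ < Hg²⁺ — Pb⁴⁺ is number 4.

4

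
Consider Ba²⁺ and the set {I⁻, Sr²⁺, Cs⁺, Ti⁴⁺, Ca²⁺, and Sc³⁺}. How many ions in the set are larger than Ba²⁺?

First list Z and electron count for each: Ti⁴⁺ (Z=22, 18 e⁻), Sc³⁺ (Z=21, 18 e⁻), Ca²⁺ (Z=20, 18 e⁻), Sr²⁺ (Z=38, 36 e⁻), Ba²⁺ (Z=56, 54 e⁻), Cs⁺ (Z=55, 54 e⁻), I⁻ (Z=53, 54 e⁻). Ti⁴⁺ < Sc³⁺ (both 18 e⁻, Z=22>21); Sc³⁺ < Ca²⁺ (isoelectronic, higher Z=21 is smaller); Ca²⁺ < Sr²⁺ (same group, period 4 vs 5); Sr²⁺ < Ba²⁺ (same group, period 5 vs 6); Ba²⁺ < Cs⁺ (both 54 e⁻, Z=56>55); Cs⁺ < I⁻ (both 54 e⁻, Z=55>53).
Ordering all of them (including Ba²⁺) by radius gives Ti⁴⁺ < Sc³⁺ < Ca²⁺ < Sr²⁺ < Ba²⁺ < Cs⁺ < I⁻. That's 2.

2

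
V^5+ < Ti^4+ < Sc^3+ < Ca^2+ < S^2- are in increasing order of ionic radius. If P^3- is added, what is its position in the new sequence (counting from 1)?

6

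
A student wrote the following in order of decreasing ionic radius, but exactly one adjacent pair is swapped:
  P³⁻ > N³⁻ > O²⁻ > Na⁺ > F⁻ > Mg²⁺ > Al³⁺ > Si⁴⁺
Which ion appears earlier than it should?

Check each adjacent pair. Na⁺ and F⁻ are reversed: they are isoelectronic (10 e⁻) and Na has more protons than F (11 vs 9), making Na⁺ smaller. No other neighbouring pair contradicts the periodic trends, so Na⁺ is the ion listed too early.

Na⁺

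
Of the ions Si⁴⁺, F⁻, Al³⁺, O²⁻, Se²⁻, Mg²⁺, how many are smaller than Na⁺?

3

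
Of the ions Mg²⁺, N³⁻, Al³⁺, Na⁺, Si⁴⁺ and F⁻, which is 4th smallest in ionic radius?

Each ion has 10 electrons. The ranking follows nuclear charge in reverse — greater Z gives a smaller radius. Si⁴⁺ (Z=14), Al³⁺ (Z=13), Mg²⁺ (Z=12), Na⁺ (Z=11), F⁻ (Z=9), N³⁻ (Z=7).
Ordering: Si⁴⁺ < Al³⁺ < Mg²⁺ < Na⁺ < F⁻ < N³⁻. The 4th smallest is Na⁺.

Na⁺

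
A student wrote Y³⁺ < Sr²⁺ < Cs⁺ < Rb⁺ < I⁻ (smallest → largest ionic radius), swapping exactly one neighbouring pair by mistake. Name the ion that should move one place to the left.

Rb⁺

Check each adjacent pair. Cs⁺ and Rb⁺ are reversed: same group and charge — period 5 sits above period 6, so Rb⁺ is smaller. No other neighbouring pair contradicts the periodic trends, so Rb⁺ is the ion listed too late.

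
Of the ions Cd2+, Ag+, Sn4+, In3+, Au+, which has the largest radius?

Electron counts and nuclear charges: Sn4+ has 46 e⁻ (Z=50), In3+ has 46 e⁻ (Z=49), Cd2+ has 46 e⁻ (Z=48), Ag+ has 46 e⁻ (Z=47), Au+ has 78 e⁻ (Z=79). Sn4+ < In3+ (isoelectronic, higher Z=50 is smaller); In3+ < Cd2+ (both 46 e⁻, Z=49>48); Cd2+ < Ag+ (isoelectronic, higher Z=48 is smaller); Ag+ < Au+ (same group, 1 shell fewer).

Au+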